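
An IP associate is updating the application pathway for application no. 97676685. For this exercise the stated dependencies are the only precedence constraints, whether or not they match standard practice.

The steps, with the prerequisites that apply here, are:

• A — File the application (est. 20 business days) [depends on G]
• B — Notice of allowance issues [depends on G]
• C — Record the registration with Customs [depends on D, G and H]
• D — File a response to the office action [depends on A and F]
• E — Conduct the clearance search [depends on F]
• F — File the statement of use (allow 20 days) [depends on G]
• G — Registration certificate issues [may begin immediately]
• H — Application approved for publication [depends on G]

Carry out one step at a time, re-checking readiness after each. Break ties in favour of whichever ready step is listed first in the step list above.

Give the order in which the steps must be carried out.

G A B F D E H C

G has no prerequisites → G first.
Now A, B, F and H have their prerequisites met. A is listed earlier, so A next.
B, F and H are all available; B is listed earlier → B.
Ready: F and H. F is listed earlier → F.
D and E now also ready, so the ready set is {D, E, H}; D is listed earlier → D.
Now E and H have their prerequisites met. E is listed earlier, so E next.
Next only H has its prerequisites met → H.
C needed D, G and H, now all done → C.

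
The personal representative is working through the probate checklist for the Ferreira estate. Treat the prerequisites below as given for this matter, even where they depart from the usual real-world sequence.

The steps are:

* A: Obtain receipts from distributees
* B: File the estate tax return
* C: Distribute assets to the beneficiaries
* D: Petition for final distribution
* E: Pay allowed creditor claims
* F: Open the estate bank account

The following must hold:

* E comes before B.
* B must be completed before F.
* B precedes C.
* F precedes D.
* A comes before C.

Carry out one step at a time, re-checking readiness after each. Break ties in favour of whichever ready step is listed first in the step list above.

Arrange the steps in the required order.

Nothing is required for A and E. A is listed earlier → A first.
Next only E has its prerequisites met → E.
B needed E, now all done → B.
C and F are both available; C is listed earlier → C.
F needed B, now all done → F.
D is the only step now ready → D.

A → E → B → C → F → D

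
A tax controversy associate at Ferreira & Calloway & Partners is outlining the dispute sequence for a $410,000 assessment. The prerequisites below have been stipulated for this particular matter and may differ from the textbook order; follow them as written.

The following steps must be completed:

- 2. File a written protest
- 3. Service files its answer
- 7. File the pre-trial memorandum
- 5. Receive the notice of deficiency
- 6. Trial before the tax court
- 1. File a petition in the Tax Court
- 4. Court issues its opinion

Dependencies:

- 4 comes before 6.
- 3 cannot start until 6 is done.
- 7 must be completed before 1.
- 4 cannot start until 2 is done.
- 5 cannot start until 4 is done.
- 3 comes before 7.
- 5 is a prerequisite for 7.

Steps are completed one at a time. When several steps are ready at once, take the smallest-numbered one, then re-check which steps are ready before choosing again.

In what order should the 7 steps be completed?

2, 4, 5, 6, 3, 7, 1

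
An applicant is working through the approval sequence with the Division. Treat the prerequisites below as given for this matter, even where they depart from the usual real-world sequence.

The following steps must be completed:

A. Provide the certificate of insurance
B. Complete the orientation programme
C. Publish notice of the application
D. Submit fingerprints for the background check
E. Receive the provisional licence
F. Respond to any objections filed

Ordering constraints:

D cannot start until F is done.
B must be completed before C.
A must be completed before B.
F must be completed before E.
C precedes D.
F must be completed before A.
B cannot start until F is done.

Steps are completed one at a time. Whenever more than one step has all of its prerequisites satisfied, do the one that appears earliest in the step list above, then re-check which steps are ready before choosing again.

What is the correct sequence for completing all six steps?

F A B C D E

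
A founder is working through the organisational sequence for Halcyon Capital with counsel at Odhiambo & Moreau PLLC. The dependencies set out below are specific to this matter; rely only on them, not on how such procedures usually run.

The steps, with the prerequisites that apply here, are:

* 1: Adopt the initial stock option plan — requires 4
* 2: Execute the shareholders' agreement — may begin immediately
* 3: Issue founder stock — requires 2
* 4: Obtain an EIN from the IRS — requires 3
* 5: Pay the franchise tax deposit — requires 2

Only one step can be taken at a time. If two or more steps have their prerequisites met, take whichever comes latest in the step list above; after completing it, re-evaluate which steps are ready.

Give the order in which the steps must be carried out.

2 → 5 → 3 → 4 → 1

Only 2 has no prerequisites, so it is first.
Now 5 and 3 have their prerequisites met. 5 is listed later, so 5 next.
3 needed 2, now all done → 3.
That leaves 4 as the only ready step → 4.
1 is the only step now ready → 1.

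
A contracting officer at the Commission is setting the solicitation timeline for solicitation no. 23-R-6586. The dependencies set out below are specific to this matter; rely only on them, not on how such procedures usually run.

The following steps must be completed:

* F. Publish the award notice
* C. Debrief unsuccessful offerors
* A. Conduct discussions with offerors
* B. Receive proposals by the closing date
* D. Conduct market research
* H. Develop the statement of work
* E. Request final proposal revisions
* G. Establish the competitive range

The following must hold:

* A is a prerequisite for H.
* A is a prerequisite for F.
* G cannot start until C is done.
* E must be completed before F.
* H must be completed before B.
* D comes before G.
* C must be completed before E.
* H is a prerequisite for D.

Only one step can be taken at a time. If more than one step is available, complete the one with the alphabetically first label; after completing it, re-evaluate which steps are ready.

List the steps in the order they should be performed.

Nothing is required for A and C. A has the earlier label → A first.
H now also ready, so the ready set is {C, H}; C has the earlier label → C.
Now E and H have their prerequisites met. E has the earlier label, so E next.
Ready: F and H. F has the earlier label → F.
H needed A, now all done → H.
Ready: B and D. B has the earlier label → B.
D needed H, now all done → D.
G is the only step now ready → G.

A, C, E, F, H, B, D, G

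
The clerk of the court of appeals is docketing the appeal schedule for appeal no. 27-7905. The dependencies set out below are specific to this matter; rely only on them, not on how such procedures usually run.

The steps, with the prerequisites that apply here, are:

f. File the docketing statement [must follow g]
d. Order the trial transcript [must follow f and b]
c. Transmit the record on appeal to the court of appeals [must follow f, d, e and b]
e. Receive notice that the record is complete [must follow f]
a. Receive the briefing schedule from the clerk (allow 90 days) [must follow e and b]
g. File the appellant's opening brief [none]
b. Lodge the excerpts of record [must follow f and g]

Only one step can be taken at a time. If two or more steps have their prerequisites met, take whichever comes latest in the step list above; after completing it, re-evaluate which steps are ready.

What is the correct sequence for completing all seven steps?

g f b e a d c

g has no prerequisites → g first.
Next only f has its prerequisites met → f.
Ready: b and e. b is listed later → b.
d now also ready, so the ready set is {e, d}; e is listed later → e.
a and d are both available; a is listed later → a.
Next only d has its prerequisites met → d.
c needed b, e, d and f, now all done → c.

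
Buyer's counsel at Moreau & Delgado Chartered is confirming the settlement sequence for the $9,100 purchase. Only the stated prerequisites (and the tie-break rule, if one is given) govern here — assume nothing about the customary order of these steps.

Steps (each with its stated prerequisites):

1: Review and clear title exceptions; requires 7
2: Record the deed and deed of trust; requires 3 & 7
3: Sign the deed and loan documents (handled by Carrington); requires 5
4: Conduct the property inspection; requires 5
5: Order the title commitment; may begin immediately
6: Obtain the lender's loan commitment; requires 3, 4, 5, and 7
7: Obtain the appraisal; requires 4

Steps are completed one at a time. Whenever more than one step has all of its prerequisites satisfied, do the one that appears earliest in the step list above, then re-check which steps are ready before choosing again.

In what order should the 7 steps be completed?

5 has no prerequisites → 5 first.
Now 3 and 4 have their prerequisites met. 3 is listed earlier, so 3 next.
4 needed 5, now all done → 4.
7 needed 4, now all done → 7.
Now 1, 2 and 6 have their prerequisites met. 1 is listed earlier, so 1 next.
2 and 6 are both available; 2 is listed earlier → 2.
6 is the only step now ready → 6.

5 3 4 7 1 2 6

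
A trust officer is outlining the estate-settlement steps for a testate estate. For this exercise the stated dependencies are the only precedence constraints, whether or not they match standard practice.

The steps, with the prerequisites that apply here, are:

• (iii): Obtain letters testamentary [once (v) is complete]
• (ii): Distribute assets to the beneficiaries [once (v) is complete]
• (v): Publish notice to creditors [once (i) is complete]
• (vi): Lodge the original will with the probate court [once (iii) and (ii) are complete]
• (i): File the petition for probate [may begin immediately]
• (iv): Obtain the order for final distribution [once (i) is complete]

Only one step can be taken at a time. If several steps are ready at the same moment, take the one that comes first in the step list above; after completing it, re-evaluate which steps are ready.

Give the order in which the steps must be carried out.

(i), (v), (iii), (ii), (vi), (iv)

Only (i) has no prerequisites, so it is first.
Now (v) and (iv) have their prerequisites met. (v) is listed earlier, so (v) next.
(iii) and (ii) now also ready, so the ready set is {(iii), (ii), (iv)}; (iii) is listed earlier → (iii).
Now (ii) and (iv) have their prerequisites met. (ii) is listed earlier, so (ii) next.
(vi) now also ready, so the ready set is {(vi), (iv)}; (vi) is listed earlier → (vi).
Next only (iv) has its prerequisites met → (iv).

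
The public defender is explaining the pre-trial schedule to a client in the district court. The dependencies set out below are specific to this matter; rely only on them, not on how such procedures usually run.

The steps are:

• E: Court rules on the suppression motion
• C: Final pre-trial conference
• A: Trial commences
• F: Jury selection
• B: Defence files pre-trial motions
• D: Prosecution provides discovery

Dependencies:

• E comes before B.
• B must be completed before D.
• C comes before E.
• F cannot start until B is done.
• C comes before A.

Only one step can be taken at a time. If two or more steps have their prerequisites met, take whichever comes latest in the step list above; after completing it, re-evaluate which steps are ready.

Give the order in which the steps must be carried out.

Only C has no prerequisites, so it is first.
A and E are both available; A is listed later → A.
E needed C, now all done → E.
B is the only step now ready → B.
D and F are both available; D is listed later → D.
F needed B, now all done → F.

C A E B D F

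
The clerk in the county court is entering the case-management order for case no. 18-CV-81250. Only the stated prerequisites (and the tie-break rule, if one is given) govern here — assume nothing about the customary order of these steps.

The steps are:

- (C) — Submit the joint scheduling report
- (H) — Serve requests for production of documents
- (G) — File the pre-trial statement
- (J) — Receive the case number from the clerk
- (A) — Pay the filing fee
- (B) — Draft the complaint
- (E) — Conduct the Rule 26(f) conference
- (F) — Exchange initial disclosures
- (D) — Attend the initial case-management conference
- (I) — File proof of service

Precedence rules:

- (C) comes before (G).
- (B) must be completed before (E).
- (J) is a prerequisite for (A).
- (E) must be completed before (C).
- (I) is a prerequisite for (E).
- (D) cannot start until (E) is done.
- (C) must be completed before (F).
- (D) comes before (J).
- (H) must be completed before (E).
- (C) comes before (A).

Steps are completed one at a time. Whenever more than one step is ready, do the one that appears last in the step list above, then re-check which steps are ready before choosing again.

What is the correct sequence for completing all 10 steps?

Nothing is required for (I), (B) and (H). (I) is listed later → (I) first.
Now (B) and (H) have their prerequisites met. (B) is listed later, so (B) next.
Next only (H) has its prerequisites met → (H).
(E) is the only step now ready → (E).
(D) and (C) are both available; (D) is listed later → (D).
(J) now also ready, so the ready set is {(J), (C)}; (J) is listed later → (J).
Next only (C) has its prerequisites met → (C).
Ready: (F), (A) and (G). (F) is listed later → (F).
Ready: (A) and (G). (A) is listed later → (A).
(G) is the only step now ready → (G).

(I), (B), (H), (E), (D), (J), (C), (F), (A), (G)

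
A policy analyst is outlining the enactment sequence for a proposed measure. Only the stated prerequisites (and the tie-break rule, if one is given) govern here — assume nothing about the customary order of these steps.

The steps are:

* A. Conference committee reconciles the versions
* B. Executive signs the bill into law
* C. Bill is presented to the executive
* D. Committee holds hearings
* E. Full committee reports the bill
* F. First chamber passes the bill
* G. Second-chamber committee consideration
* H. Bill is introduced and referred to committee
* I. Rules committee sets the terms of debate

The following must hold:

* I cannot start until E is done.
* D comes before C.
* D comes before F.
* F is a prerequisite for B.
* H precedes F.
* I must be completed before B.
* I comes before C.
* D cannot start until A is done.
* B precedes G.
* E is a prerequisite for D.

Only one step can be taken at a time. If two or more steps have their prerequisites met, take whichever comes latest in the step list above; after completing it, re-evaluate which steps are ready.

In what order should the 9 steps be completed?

Nothing is required for H, E and A. H is listed later → H first.
E and A are both available; E is listed later → E.
I now also ready, so the ready set is {I, A}; I is listed later → I.
A is the only step now ready → A.
That leaves D as the only ready step → D.
F and C are both available; F is listed later → F.
Ready: C and B. C is listed later → C.
Next only B has its prerequisites met → B.
G needed B, now all done → G.

H, E, I, A, D, F, C, B, G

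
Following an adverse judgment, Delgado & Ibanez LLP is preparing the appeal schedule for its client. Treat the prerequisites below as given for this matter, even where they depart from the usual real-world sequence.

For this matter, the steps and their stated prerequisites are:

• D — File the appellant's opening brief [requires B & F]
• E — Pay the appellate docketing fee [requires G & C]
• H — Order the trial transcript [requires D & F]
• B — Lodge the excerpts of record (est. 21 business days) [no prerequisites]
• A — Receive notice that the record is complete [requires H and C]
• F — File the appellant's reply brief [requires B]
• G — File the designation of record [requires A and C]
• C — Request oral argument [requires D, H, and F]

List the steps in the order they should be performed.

B F D H C A G E

B is the only step with nothing outstanding, so it goes first.
Next only F has its prerequisites met → F.
D is the only step now ready → D.
Next only H has its prerequisites met → H.
C is the only step now ready → C.
A needed H and C, now all done → A.
G needed A and C, now all done → G.
Next only E has its prerequisites met → E.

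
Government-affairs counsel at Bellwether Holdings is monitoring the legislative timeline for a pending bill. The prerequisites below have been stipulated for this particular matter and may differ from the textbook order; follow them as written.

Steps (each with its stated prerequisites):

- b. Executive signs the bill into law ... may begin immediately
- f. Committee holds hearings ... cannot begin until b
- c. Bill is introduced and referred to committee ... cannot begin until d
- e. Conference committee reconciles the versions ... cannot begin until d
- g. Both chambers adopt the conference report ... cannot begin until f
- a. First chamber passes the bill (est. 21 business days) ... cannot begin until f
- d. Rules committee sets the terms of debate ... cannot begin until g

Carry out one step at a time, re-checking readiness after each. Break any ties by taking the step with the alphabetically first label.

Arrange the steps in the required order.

b, f, a, g, d, c, e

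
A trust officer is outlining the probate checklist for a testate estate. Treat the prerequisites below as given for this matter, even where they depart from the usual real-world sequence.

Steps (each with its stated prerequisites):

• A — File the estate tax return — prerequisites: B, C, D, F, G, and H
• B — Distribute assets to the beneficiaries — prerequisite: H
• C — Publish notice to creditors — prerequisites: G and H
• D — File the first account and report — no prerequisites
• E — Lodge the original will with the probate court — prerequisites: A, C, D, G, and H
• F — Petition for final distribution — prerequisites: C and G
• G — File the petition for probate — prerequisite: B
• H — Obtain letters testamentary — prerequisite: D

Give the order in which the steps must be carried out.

Only D has no prerequisites, so it is first.
H needed D, now all done → H.
That leaves B as the only ready step → B.
G needed B, now all done → G.
That leaves C as the only ready step → C.
F is the only step now ready → F.
A needed B, C, D, F, G and H, now all done → A.
Next only E has its prerequisites met → E.

D → H → B → G → C → F → A → E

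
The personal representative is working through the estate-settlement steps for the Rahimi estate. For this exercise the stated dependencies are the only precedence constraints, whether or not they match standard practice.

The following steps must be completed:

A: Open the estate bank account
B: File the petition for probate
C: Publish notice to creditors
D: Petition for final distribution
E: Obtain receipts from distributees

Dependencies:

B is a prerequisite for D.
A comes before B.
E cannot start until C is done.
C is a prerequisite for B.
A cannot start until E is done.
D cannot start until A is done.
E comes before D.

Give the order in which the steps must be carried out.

C has no prerequisites → C first.
E needed C, now all done → E.
A needed E, now all done → A.
B is the only step now ready → B.
D needed A, B and E, now all done → D.

C E A B D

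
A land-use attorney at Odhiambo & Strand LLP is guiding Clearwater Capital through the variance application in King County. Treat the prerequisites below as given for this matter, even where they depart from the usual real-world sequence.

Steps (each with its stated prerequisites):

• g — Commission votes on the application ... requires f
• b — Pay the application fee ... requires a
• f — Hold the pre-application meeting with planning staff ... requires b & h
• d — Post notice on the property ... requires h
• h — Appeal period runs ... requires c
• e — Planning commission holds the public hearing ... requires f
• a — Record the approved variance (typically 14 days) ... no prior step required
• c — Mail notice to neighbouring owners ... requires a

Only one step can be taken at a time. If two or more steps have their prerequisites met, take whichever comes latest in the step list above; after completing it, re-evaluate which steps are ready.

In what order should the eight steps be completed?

a, c, h, d, b, f, e, g

a has no prerequisites → a first.
c and b are both available; c is listed later → c.
h now also ready, so the ready set is {h, b}; h is listed later → h.
d now also ready, so the ready set is {d, b}; d is listed later → d.
Next only b has its prerequisites met → b.
That leaves f as the only ready step → f.
e and g are both available; e is listed later → e.
That leaves g as the only ready step → g.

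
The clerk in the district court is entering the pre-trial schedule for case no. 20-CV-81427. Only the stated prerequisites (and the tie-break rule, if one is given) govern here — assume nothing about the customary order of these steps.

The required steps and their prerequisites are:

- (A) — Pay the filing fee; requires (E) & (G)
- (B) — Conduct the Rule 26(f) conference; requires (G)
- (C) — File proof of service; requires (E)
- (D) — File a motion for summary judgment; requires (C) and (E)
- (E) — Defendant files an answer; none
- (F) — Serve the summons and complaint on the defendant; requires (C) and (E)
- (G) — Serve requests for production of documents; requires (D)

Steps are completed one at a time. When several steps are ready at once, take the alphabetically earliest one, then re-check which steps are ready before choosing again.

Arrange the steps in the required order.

(E) is the only step with nothing outstanding, so it goes first.
That leaves (C) as the only ready step → (C).
Now (D) and (F) have their prerequisites met. (D) has the earlier label, so (D) next.
(G) now also ready, so the ready set is {(F), (G)}; (F) has the earlier label → (F).
Next only (G) has its prerequisites met → (G).
Now (A) and (B) have their prerequisites met. (A) has the earlier label, so (A) next.
That leaves (B) as the only ready step → (B).

(E) → (C) → (D) → (F) → (G) → (A) → (B)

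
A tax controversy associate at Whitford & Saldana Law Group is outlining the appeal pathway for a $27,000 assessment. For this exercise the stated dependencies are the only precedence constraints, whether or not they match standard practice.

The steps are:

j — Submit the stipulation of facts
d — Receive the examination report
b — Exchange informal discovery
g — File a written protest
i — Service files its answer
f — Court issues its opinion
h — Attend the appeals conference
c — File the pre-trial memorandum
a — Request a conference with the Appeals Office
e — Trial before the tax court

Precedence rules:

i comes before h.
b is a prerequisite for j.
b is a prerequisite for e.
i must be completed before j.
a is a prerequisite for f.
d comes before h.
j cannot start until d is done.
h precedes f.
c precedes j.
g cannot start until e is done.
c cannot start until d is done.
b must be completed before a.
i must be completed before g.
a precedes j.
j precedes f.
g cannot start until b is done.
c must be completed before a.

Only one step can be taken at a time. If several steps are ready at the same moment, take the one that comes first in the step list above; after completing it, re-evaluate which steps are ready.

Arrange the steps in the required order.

Nothing is required for d, b and i. d is listed earlier → d first.
Now b, i and c have their prerequisites met. b is listed earlier, so b next.
i, c and e are all available; i is listed earlier → i.
Now h, c and e have their prerequisites met. h is listed earlier, so h next.
Now c and e have their prerequisites met. c is listed earlier, so c next.
a now also ready, so the ready set is {a, e}; a is listed earlier → a.
j now also ready, so the ready set is {j, e}; j is listed earlier → j.
f now also ready, so the ready set is {f, e}; f is listed earlier → f.
e is the only step now ready → e.
g needed b, i and e, now all done → g.

d, b, i, h, c, a, j, f, e, g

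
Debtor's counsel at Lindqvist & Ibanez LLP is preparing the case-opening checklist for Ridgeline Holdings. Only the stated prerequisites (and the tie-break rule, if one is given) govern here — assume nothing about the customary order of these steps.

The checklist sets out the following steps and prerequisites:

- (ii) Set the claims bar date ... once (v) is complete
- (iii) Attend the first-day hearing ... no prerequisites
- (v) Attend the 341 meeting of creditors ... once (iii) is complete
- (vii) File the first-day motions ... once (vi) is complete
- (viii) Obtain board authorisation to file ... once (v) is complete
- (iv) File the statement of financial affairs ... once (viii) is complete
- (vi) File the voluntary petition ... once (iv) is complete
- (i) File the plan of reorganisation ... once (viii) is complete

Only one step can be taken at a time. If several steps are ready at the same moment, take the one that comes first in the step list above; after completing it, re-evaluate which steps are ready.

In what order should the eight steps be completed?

(iii) is the only step with nothing outstanding, so it goes first.
That leaves (v) as the only ready step → (v).
Now (ii) and (viii) have their prerequisites met. (ii) is listed earlier, so (ii) next.
Next only (viii) has its prerequisites met → (viii).
Now (iv) and (i) have their prerequisites met. (iv) is listed earlier, so (iv) next.
Now (vi) and (i) have their prerequisites met. (vi) is listed earlier, so (vi) next.
(vii) now also ready, so the ready set is {(vii), (i)}; (vii) is listed earlier → (vii).
(i) needed (viii), now all done → (i).

(iii), (v), (ii), (viii), (iv), (vi), (vii), (i)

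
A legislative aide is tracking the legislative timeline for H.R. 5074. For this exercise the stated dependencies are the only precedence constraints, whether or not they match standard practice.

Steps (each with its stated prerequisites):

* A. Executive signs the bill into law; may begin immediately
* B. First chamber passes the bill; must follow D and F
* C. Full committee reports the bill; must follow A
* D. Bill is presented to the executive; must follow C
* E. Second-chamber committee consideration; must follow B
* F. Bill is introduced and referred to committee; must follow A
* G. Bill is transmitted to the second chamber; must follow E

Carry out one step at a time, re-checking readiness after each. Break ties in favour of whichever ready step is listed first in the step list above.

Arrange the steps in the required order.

A is the only step with nothing outstanding, so it goes first.
Ready: C and F. C is listed earlier → C.
Now D and F have their prerequisites met. D is listed earlier, so D next.
F is the only step now ready → F.
B is the only step now ready → B.
Next only E has its prerequisites met → E.
G is the only step now ready → G.

A C D F B E G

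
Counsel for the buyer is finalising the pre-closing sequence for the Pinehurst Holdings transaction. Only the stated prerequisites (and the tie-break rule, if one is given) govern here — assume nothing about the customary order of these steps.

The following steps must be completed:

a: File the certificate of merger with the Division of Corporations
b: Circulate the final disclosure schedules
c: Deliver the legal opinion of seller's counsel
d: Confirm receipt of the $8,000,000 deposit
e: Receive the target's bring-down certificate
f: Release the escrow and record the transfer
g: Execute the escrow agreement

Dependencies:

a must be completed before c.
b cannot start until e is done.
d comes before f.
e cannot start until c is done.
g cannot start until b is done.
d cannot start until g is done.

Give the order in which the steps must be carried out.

a c e b g d f

a has no prerequisites → a first.
That leaves c as the only ready step → c.
That leaves e as the only ready step → e.
Next only b has its prerequisites met → b.
g needed b, now all done → g.
d is the only step now ready → d.
That leaves f as the only ready step → f.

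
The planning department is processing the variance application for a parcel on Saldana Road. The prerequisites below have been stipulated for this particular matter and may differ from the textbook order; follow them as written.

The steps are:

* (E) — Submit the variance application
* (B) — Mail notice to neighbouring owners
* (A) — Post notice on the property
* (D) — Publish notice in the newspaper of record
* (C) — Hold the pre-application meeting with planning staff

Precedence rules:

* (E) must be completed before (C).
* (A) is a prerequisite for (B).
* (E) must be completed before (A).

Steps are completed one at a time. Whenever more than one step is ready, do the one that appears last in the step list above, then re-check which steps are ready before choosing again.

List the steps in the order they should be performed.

(D), (E), (C), (A), (B)

Nothing is required for (D) and (E). (D) is listed later → (D) first.
(E) is the only step now ready → (E).
Now (C) and (A) have their prerequisites met. (C) is listed later, so (C) next.
Next only (A) has its prerequisites met → (A).
Next only (B) has its prerequisites met → (B).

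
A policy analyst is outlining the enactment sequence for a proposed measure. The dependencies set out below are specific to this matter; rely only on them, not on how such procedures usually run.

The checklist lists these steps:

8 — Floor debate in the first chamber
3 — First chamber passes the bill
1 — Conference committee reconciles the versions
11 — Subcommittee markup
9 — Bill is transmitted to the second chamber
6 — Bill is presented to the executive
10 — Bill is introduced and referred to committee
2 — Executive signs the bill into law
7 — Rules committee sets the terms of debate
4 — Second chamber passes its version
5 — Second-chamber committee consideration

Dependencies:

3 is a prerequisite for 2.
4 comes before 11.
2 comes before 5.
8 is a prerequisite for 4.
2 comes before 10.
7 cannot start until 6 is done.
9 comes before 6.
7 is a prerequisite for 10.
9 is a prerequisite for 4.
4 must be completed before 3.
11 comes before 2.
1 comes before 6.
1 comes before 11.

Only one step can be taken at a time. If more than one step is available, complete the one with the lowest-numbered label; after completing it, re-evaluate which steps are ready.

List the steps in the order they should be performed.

1 → 8 → 9 → 4 → 3 → 6 → 7 → 11 → 2 → 5 → 10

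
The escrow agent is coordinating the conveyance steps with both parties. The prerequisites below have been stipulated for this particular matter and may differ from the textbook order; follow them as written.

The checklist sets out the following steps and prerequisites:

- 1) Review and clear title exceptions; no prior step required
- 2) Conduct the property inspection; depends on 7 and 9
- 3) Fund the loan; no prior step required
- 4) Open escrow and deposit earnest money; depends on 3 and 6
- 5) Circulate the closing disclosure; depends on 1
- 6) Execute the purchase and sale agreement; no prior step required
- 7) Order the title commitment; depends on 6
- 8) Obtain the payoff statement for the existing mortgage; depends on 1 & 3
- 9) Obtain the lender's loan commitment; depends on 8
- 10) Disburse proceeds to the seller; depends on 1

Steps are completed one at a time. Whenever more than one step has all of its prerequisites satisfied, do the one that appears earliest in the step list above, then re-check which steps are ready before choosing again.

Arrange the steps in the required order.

1, 3, 5, 6, 4, 7, 8, 9, 2, 10

Nothing is required for 1, 3 and 6. 1 is listed earlier → 1 first.
5 and 10 now also ready, so the ready set is {3, 5, 6, 10}; 3 is listed earlier → 3.
Now 5, 6, 8 and 10 have their prerequisites met. 5 is listed earlier, so 5 next.
Now 6, 8 and 10 have their prerequisites met. 6 is listed earlier, so 6 next.
4 and 7 now also ready, so the ready set is {4, 7, 8, 10}; 4 is listed earlier → 4.
Now 7, 8 and 10 have their prerequisites met. 7 is listed earlier, so 7 next.
8 and 10 are both available; 8 is listed earlier → 8.
9 and 10 are both available; 9 is listed earlier → 9.
Now 2 and 10 have their prerequisites met. 2 is listed earlier, so 2 next.
10 is the only step now ready → 10.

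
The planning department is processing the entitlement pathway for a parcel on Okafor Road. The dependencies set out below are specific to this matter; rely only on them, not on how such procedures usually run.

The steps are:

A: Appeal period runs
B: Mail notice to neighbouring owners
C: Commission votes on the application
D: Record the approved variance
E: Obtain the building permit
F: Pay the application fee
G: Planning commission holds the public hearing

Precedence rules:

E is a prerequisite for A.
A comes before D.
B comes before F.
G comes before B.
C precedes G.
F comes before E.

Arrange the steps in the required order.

Only C has no prerequisites, so it is first.
G needed C, now all done → G.
That leaves B as the only ready step → B.
Next only F has its prerequisites met → F.
E is the only step now ready → E.
A is the only step now ready → A.
That leaves D as the only ready step → D.

C, G, B, F, E, A, D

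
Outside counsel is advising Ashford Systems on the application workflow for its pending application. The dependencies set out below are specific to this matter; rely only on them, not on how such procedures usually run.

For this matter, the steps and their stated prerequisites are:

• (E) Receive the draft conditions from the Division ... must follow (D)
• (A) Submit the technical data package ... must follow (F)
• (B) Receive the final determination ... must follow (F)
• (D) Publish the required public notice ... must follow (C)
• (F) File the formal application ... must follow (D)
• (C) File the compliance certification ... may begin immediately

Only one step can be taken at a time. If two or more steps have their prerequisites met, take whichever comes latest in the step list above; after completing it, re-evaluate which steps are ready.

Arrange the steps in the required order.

(C) → (D) → (F) → (B) → (A) → (E)

Only (C) has no prerequisites, so it is first.
(D) is the only step now ready → (D).
Now (F) and (E) have their prerequisites met. (F) is listed later, so (F) next.
Now (B), (A) and (E) have their prerequisites met. (B) is listed later, so (B) next.
Ready: (A) and (E). (A) is listed later → (A).
That leaves (E) as the only ready step → (E).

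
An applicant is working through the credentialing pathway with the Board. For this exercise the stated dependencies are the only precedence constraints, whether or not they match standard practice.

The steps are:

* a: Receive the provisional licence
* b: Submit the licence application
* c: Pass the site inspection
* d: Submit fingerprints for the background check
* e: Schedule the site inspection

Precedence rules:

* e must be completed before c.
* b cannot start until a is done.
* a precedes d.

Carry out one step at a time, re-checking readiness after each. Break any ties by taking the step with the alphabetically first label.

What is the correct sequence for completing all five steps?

a and e have no prerequisites; a has the earlier label, so a is first.
b and d now also ready, so the ready set is {b, d, e}; b has the earlier label → b.
d and e are both available; d has the earlier label → d.
Next only e has its prerequisites met → e.
That leaves c as the only ready step → c.

a, b, d, e, c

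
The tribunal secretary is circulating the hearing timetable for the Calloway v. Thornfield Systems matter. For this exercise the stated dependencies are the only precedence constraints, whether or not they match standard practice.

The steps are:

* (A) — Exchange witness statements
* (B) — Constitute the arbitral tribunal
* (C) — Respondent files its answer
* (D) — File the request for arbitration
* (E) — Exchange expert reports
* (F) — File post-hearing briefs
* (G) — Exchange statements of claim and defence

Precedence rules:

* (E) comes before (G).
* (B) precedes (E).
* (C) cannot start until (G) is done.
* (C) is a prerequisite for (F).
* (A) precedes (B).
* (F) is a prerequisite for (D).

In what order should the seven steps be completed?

Only (A) has no prerequisites, so it is first.
Next only (B) has its prerequisites met → (B).
That leaves (E) as the only ready step → (E).
That leaves (G) as the only ready step → (G).
(C) needed (G), now all done → (C).
That leaves (F) as the only ready step → (F).
Next only (D) has its prerequisites met → (D).

(A) (B) (E) (G) (C) (F) (D)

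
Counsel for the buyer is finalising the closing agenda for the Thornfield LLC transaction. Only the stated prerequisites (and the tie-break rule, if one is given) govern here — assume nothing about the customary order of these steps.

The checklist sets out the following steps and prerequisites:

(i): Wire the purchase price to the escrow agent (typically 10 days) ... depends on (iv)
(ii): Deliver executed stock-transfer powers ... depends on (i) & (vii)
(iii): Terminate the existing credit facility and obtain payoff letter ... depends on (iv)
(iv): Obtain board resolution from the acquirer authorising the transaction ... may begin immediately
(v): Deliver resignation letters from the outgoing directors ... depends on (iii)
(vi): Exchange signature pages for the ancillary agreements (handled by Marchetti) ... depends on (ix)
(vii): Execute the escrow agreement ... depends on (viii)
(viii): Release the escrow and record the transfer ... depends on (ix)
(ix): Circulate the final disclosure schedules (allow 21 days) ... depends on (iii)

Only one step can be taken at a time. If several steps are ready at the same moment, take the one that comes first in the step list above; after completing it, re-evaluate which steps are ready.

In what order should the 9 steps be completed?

Only (iv) has no prerequisites, so it is first.
Ready: (i) and (iii). (i) is listed earlier → (i).
(iii) needed (iv), now all done → (iii).
(v) and (ix) are both available; (v) is listed earlier → (v).
That leaves (ix) as the only ready step → (ix).
Ready: (vi) and (viii). (vi) is listed earlier → (vi).
(viii) is the only step now ready → (viii).
That leaves (vii) as the only ready step → (vii).
Next only (ii) has its prerequisites met → (ii).

(iv) (i) (iii) (v) (ix) (vi) (viii) (vii) (ii)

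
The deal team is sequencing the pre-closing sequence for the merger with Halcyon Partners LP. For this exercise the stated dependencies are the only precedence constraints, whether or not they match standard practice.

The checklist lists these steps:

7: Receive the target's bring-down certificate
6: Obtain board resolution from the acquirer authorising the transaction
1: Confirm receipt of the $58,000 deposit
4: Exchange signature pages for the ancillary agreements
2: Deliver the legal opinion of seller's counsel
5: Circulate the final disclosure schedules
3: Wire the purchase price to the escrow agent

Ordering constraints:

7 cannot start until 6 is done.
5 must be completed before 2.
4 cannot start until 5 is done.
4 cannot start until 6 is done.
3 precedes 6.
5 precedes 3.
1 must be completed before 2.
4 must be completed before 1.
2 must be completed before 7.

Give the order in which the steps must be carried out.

5, 3, 6, 4, 1, 2, 7

5 is the only step with nothing outstanding, so it goes first.
3 needed 5, now all done → 3.
That leaves 6 as the only ready step → 6.
4 needed 6 and 5, now all done → 4.
1 is the only step now ready → 1.
2 is the only step now ready → 2.
7 needed 6 and 2, now all done → 7.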